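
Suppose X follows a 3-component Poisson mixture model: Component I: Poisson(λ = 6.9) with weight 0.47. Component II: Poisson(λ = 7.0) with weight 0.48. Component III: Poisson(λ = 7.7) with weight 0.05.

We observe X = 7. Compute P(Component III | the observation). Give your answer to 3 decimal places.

0.048

Apply Bayes' rule: the posterior for each component is proportional to its prior times its likelihood at x.
Component likelihoods at x = 7:
  f_I = 0.148895
  f_II = 0.149003
  f_III = 0.144191
Unnormalised posteriors:
  π_I·f_I = 0.47 × 0.148895 = 0.0699808
  π_II·f_II = 0.48 × 0.149003 = 0.0715213
  π_III·f_III = 0.05 × 0.144191 = 0.00720953
Evidence: 0.0699808 + 0.0715213 + 0.00720953 = 0.148712
So the posterior for Component III is 0.00720953 / 0.148712 ≈ 0.048.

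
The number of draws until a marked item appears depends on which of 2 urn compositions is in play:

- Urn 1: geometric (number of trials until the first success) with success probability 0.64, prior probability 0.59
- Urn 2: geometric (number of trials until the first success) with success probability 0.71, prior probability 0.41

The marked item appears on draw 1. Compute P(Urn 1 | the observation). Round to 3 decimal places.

0.565

By Bayes' theorem, P(k | x) = π_k f_k(x) / Σ_j π_j f_j(x).
Geometric probabilities:
  f_1 = 0.64·(1−0.64)^0 = 0.64·1 = 0.64
  f_2 = 0.71·(1−0.71)^0 = 0.71·1 = 0.71
Weight by the priors:
  π_1·f_1 = 0.59 × 0.64 = 0.3776
  π_2·f_2 = 0.41 × 0.71 = 0.2911
Denominator: 0.3776 + 0.2911 = 0.6687
So the posterior for Urn 1 is 0.3776 / 0.6687 ≈ 0.565.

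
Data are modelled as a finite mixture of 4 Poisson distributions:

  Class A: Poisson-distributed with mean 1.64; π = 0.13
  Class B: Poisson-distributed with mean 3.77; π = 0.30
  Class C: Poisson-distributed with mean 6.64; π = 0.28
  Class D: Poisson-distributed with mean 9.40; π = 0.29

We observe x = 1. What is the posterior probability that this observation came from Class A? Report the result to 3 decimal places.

0.590

The responsibility of component k is π_k f_k(x) divided by Σ_j π_j f_j(x).
Poisson probabilities:
  p_A = 0.318127
  p_B = 0.0869063
  p_C = 0.00867866
  p_D = 0.000777606
Prior × likelihood for each component:
  π_A·p_A = 0.13 × 0.318127 = 0.0413565
  π_B·p_B = 0.30 × 0.0869063 = 0.0260719
  π_C·p_C = 0.28 × 0.00867866 = 0.00243003
  π_D·p_D = 0.29 × 0.000777606 = 0.000225506
Sum: 0.0413565 + 0.0260719 + 0.00243003 + 0.000225506 = 0.070084
So the posterior for Class A is 0.0413565 / 0.070084 ≈ 0.590.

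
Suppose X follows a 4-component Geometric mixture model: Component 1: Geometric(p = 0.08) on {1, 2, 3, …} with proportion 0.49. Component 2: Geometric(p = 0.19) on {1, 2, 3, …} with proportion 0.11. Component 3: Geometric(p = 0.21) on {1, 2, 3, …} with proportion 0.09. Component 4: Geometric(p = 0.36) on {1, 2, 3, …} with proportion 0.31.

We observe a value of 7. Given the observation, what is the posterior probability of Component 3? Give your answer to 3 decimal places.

0.110

Posterior ∝ prior × likelihood, so P(k | x) ∝ π_k f_k(x); normalise over all components.
Evaluate each component's likelihood at the observed value:
  f_1 = 0.08·(1−0.08)^6 = 0.08·0.606355 = 0.0485084
  f_2 = 0.19·(1−0.19)^6 = 0.19·0.28243 = 0.0536616
  f_3 = 0.21·(1−0.21)^6 = 0.21·0.243087 = 0.0510484
  f_4 = 0.36·(1−0.36)^6 = 0.36·0.0687195 = 0.024739
Unnormalised posteriors:
  π_1·f_1 = 0.49 × 0.0485084 = 0.0237691
  π_2·f_2 = 0.11 × 0.0536616 = 0.00590278
  π_3·f_3 = 0.09 × 0.0510484 = 0.00459435
  π_4·f_4 = 0.31 × 0.024739 = 0.00766909
Denominator: 0.0237691 + 0.00590278 + 0.00459435 + 0.00766909 = 0.0419353
P(Component 3 | x) = 0.00459435 / 0.0419353 ≈ 0.110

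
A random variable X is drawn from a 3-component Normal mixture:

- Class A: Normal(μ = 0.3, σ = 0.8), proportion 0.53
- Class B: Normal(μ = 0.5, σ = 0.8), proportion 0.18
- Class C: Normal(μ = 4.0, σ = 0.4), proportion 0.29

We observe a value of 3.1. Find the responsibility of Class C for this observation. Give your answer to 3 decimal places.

0.957

The responsibility of component k is π_k f_k(x) divided by Σ_j π_j f_j(x).
Evaluate each component's likelihood at the observed value:
  p_A = (1/(0.8·√(2π)))·exp(−(3.1−0.3)²/(2·0.8²)) = 0.498678·exp(-6.12500) = 0.00109085
  p_B = (1/(0.8·√(2π)))·exp(−(3.1−0.5)²/(2·0.8²)) = 0.498678·exp(-5.28125) = 0.00253631
  p_C = (1/(0.4·√(2π)))·exp(−(3.1−4.0)²/(2·0.4²)) = 0.997356·exp(-2.53125) = 0.0793491
Prior × likelihood for each component:
  π_A·p_A = 0.53 × 0.00109085 = 0.000578152
  π_B·p_B = 0.18 × 0.00253631 = 0.000456536
  π_C·p_C = 0.29 × 0.0793491 = 0.0230112
Sum: 0.000578152 + 0.000456536 + 0.0230112 = 0.0240459
Responsibility of Class C: 0.0230112 / 0.0240459 ≈ 0.957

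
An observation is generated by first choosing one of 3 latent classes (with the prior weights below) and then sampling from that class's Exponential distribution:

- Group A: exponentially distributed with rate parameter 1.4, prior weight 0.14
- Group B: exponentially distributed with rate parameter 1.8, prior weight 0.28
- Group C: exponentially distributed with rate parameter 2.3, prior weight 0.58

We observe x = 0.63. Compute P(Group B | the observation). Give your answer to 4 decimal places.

0.2914

By Bayes' theorem, P(k | x) = π_k f_k(x) / Σ_j π_j f_j(x).
Evaluate each component's likelihood at the observed value:
  f_A = 1.4·e^(−1.4·0.63) = 1.4·e^(−0.8820) = 0.579536
  f_B = 1.8·e^(−1.8·0.63) = 1.8·e^(−1.1340) = 0.579139
  f_C = 2.3·e^(−2.3·0.63) = 2.3·e^(−1.4490) = 0.540051
Prior × likelihood for each component:
  π_A·f_A = 0.14 × 0.579536 = 0.081135
  π_B·f_B = 0.28 × 0.579139 = 0.162159
  π_C·f_C = 0.58 × 0.540051 = 0.31323
Marginal: 0.081135 + 0.162159 + 0.31323 = 0.556524
Responsibility of Group B: 0.162159 / 0.556524 ≈ 0.2914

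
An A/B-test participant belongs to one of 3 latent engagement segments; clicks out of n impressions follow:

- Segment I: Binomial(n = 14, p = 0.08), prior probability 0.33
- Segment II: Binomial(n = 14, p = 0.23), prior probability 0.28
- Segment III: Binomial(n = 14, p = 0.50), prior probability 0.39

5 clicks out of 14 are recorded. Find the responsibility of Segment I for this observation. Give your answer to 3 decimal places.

0.012

By Bayes' theorem, P(k | x) = P(Z=k) f_k(x) / Σ_j P(Z=j) f_j(x).
Component likelihoods at x = 5 clicks out of 14:
  L_I = 0.00309745
  L_II = 0.122608
  L_III = 0.122192
Unnormalised posteriors:
  P(Z=I)·L_I = 0.33 × 0.00309745 = 0.00102216
  P(Z=II)·L_II = 0.28 × 0.122608 = 0.0343303
  P(Z=III)·L_III = 0.39 × 0.122192 = 0.047655
Denominator: 0.00102216 + 0.0343303 + 0.047655 = 0.0830075
P(Segment I | data) = 0.00102216 / 0.0830075 ≈ 0.012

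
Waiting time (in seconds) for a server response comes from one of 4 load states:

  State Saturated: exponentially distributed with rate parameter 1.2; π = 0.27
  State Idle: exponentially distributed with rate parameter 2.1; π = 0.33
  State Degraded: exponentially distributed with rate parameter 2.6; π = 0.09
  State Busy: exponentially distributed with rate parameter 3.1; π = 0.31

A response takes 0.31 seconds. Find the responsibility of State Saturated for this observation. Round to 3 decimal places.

The responsibility of component k is P(Z=k) f_k(x) divided by Σ_j P(Z=j) f_j(x).
Component likelihoods at x = 0.31 seconds:
  f_Saturated = 0.827225
  f_Idle = 1.0952
  f_Degraded = 1.16127
  f_Busy = 1.18578
Weight by the priors:
  P(Z=Saturated)·f_Saturated = 0.27 × 0.827225 = 0.223351
  P(Z=Idle)·f_Idle = 0.33 × 1.0952 = 0.361416
  P(Z=Degraded)·f_Degraded = 0.09 × 1.16127 = 0.104514
  P(Z=Busy)·f_Busy = 0.31 × 1.18578 = 0.367592
Normaliser: 0.223351 + 0.361416 + 0.104514 + 0.367592 = 1.05687
P(State Saturated | the observation) = 0.223351 / 1.05687 ≈ 0.211

0.211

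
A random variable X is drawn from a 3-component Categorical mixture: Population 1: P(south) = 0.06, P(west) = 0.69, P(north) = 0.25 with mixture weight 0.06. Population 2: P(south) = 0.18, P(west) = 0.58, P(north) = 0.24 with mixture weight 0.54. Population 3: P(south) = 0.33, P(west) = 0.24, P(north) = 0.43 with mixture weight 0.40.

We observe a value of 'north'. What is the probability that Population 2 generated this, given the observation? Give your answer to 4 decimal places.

0.4093

The responsibility of component k is π_k f_k(x) divided by Σ_j π_j f_j(x).
Categorical probabilities:
  p_1 = 0.25
  p_2 = 0.24
  p_3 = 0.43
Weight by the priors:
  π_1·p_1 = 0.06 × 0.25 = 0.015
  π_2·p_2 = 0.54 × 0.24 = 0.1296
  π_3·p_3 = 0.40 × 0.43 = 0.172
Evidence: 0.015 + 0.1296 + 0.172 = 0.3166
So the posterior for Population 2 is 0.1296 / 0.3166 ≈ 0.4093.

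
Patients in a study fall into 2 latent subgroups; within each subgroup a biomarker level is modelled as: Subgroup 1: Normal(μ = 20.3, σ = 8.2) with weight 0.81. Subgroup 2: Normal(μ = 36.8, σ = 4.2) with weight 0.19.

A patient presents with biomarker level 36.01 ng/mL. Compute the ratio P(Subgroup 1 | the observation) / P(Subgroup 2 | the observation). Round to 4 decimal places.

0.3547

Only the two components matter; the odds are (π_i f_i(x)) / (π_j f_j(x)).
Normal densities:
  L_1 = 0.00776351
  L_2 = 0.0933207
0.00628845 / 0.0177309 ≈ 0.3547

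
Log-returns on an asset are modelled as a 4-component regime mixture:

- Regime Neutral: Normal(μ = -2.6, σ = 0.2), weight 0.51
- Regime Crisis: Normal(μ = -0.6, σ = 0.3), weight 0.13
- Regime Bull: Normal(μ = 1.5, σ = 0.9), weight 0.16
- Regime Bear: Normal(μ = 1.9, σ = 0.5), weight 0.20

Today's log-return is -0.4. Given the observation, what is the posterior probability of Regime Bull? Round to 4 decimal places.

0.0523

Apply Bayes' rule: the posterior for each component is proportional to its prior times its likelihood at x.
Component likelihoods at x = -0.4:
  p_Neutral = 1.05941e-26
  p_Crisis = 1.06483
  p_Bull = 0.0477406
  p_Bear = 2.02817e-05
Multiply by the mixture weights:
  w_Neutral·p_Neutral = 0.51 × 1.05941e-26 = 5.40299e-27
  w_Crisis·p_Crisis = 0.13 × 1.06483 = 0.138427
  w_Bull·p_Bull = 0.16 × 0.0477406 = 0.0076385
  w_Bear·p_Bear = 0.20 × 2.02817e-05 = 4.05634e-06
Marginal: 5.40299e-27 + 0.138427 + 0.0076385 + 4.05634e-06 = 0.14607
Responsibility of Regime Bull: 0.0076385 / 0.14607 ≈ 0.0523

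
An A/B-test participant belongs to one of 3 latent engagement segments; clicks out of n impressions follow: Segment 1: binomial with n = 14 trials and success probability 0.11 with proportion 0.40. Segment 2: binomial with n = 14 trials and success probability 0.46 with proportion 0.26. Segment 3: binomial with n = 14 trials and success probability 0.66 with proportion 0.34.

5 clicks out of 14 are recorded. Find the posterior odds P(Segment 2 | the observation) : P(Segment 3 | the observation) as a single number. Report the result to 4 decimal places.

Since P(k|x) ∝ π_k f_k(x), the posterior odds are π_i f_i(x) / (π_j f_j(x)).
Binomial probabilities:
  p_1 = 0.0112963
  p_2 = 0.160989
  p_3 = 0.0152228
Odds = (0.26/0.34) × (0.160989/0.0152228) = 0.764706 × 10.5756 ≈ 8.0872

8.0872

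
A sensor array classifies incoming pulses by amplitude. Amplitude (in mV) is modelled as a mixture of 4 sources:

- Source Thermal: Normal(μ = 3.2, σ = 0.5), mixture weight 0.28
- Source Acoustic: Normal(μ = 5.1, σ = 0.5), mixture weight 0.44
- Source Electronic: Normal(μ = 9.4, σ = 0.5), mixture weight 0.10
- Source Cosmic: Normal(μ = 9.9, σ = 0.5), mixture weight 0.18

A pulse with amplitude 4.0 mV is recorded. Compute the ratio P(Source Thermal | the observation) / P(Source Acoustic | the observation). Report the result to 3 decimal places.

Only the two components matter; the odds are (P(Z=i) f_i(x)) / (P(Z=j) f_j(x)).
Evaluate each component's likelihood at the observed value:
  L_Thermal = (1/(0.5·√(2π)))·exp(−(4.0−3.2)²/(2·0.5²)) = 0.797885·exp(-1.28000) = 0.221842
  L_Acoustic = (1/(0.5·√(2π)))·exp(−(4.0−5.1)²/(2·0.5²)) = 0.797885·exp(-2.42000) = 0.0709492
  L_Electronic = (1/(0.5·√(2π)))·exp(−(4.0−9.4)²/(2·0.5²)) = 0.797885·exp(-58.32000) = 3.74874e-26
  L_Cosmic = (1/(0.5·√(2π)))·exp(−(4.0−9.9)²/(2·0.5²)) = 0.797885·exp(-69.62000) = 4.63829e-31
Posterior odds = (P(Z=Thermal)·L_Thermal) / (P(Z=Acoustic)·L_Acoustic) = (0.28·0.221842) / (0.44·0.0709492) = 0.0621157 / 0.0312176 ≈ 1.990

1.990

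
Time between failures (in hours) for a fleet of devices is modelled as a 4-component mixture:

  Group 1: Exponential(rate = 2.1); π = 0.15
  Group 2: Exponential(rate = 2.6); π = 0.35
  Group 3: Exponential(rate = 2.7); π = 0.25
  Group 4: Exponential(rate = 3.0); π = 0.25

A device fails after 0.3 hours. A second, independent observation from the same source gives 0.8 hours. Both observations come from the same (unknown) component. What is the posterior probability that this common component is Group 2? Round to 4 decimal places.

0.3588

Posterior ∝ prior × likelihood, so P(k | x) ∝ π_k f_k(x); normalise over all components.
Since both observations come from the same component, the likelihood for component k is f_k(x₁)·f_k(x₂).
  L_1 = [2.1·e^(−2.1·0.3) = 2.1·e^(−0.6300) = 1.11844] × [0.391385] = 0.437742
  L_2 = [2.6·e^(−2.6·0.3) = 2.6·e^(−0.7800) = 1.19186] × [0.324819] = 0.387137
  L_3 = [2.7·e^(−2.7·0.3) = 2.7·e^(−0.8100) = 1.20112] × [0.311378] = 0.374001
  L_4 = [3.0·e^(−3.0·0.3) = 3.0·e^(−0.9000) = 1.21971] × [0.272154] = 0.331949
Prior × likelihood for each component:
  π_1·L_1 = 0.15 × 0.437742 = 0.0656613
  π_2·L_2 = 0.35 × 0.387137 = 0.135498
  π_3·L_3 = 0.25 × 0.374001 = 0.0935003
  π_4·L_4 = 0.25 × 0.331949 = 0.0829871
Normaliser: 0.0656613 + 0.135498 + 0.0935003 + 0.0829871 = 0.377647
P(Group 2 | x₁,x₂) ≈ 0.3588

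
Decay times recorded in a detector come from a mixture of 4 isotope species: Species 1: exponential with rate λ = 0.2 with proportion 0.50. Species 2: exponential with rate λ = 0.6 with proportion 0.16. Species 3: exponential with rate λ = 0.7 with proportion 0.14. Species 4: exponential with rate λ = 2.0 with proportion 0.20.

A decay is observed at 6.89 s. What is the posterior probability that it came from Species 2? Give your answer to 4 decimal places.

Posterior ∝ prior × likelihood, so P(k | x) ∝ π_k f_k(x); normalise over all components.
Component likelihoods at x = 6.89 s:
  L_1 = 0.2·e^(−0.2·6.89) = 0.2·e^(−1.3780) = 0.0504164
  L_2 = 0.6·e^(−0.6·6.89) = 0.6·e^(−4.1340) = 0.00961121
  L_3 = 0.7·e^(−0.7·6.89) = 0.7·e^(−4.8230) = 0.00562984
  L_4 = 2.0·e^(−2.0·6.89) = 2.0·e^(−13.7800) = 2.0723e-06
Weight by the priors:
  π_1·L_1 = 0.50 × 0.0504164 = 0.0252082
  π_2·L_2 = 0.16 × 0.00961121 = 0.00153779
  π_3·L_3 = 0.14 × 0.00562984 = 0.000788177
  π_4·L_4 = 0.20 × 2.0723e-06 = 4.14459e-07
Denominator: 0.0252082 + 0.00153779 + 0.000788177 + 4.14459e-07 = 0.0275346
So the posterior for Species 2 is 0.00153779 / 0.0275346 ≈ 0.0558.

0.0558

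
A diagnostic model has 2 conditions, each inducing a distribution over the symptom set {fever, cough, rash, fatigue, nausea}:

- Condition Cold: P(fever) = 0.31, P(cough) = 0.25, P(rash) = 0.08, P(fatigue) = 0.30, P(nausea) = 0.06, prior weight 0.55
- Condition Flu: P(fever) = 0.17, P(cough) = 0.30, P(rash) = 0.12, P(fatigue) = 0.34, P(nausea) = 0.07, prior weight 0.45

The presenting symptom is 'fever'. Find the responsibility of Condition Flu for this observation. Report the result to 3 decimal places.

By Bayes' theorem, P(k | x) = w_k f_k(x) / Σ_j w_j f_j(x).
Categorical probabilities:
  L_Cold = P(fever | comp) = 0.31
  L_Flu = P(fever | comp) = 0.17
Multiply by the mixture weights:
  w_Cold·L_Cold = 0.55 × 0.31 = 0.1705
  w_Flu·L_Flu = 0.45 × 0.17 = 0.0765
Marginal: 0.1705 + 0.0765 = 0.247
P(Condition Flu | the observation) ≈ 0.310

0.310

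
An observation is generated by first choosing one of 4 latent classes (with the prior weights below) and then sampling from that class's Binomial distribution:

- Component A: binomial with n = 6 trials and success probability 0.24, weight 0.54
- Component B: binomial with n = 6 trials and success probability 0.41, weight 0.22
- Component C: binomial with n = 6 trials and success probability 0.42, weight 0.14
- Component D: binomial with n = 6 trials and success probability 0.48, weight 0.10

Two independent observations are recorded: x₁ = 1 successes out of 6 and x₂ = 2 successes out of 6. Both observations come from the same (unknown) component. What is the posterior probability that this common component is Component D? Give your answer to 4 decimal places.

0.0353

Posterior ∝ prior × likelihood, so P(k | x) ∝ P(Z=k) f_k(x); normalise over all components.
Since both observations come from the same component, the likelihood for component k is f_k(x₁)·f_k(x₂).
  p_A = [C(6,1)·0.24^1·0.76^5 = 6·0.24·0.253553 = 0.365116] × [0.288249] = 0.105244
  p_B = [C(6,1)·0.41^1·0.59^5 = 6·0.41·0.0714924 = 0.175871] × [0.305539] = 0.0537356
  p_C = [C(6,1)·0.42^1·0.58^5 = 6·0.42·0.0656357 = 0.165402] × [0.299434] = 0.049527
  p_D = [C(6,1)·0.48^1·0.52^5 = 6·0.48·0.0380204 = 0.109499] × [0.252689] = 0.0276692
Multiply by the mixture weights:
  P(Z=A)·p_A = 0.54 × 0.105244 = 0.0568319
  P(Z=B)·p_B = 0.22 × 0.0537356 = 0.0118218
  P(Z=C)·p_C = 0.14 × 0.049527 = 0.00693378
  P(Z=D)·p_D = 0.10 × 0.0276692 = 0.00276692
Evidence: 0.0568319 + 0.0118218 + 0.00693378 + 0.00276692 = 0.0783545
P(Component D | x₁,x₂) = 0.00276692 / 0.0783545 ≈ 0.0353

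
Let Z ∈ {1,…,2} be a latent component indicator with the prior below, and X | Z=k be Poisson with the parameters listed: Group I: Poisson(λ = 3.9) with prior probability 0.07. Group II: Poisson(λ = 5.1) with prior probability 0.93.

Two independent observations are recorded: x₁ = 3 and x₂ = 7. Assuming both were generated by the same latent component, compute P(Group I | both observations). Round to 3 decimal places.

By Bayes' theorem, P(k | x) = π_k f_k(x) / Σ_j π_j f_j(x).
Since both observations come from the same component, the likelihood for component k is f_k(x₁)·f_k(x₂).
  L_I = [0.200122] × [0.0551154] = 0.0110298
  L_II = [0.13479] × [0.108557] = 0.0146324
Unnormalised posteriors:
  π_I·L_I = 0.07 × 0.0110298 = 0.000772085
  π_II·L_II = 0.93 × 0.0146324 = 0.0136082
Sum: 0.000772085 + 0.0136082 = 0.0143802
Responsibility of Group I: 0.000772085 / 0.0143802 ≈ 0.054

0.054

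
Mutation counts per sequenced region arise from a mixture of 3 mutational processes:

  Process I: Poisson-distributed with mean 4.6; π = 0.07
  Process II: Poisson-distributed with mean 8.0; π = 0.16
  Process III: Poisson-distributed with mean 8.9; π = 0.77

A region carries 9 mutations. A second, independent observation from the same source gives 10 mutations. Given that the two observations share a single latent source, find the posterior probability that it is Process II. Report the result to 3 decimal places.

0.142

Posterior ∝ prior × likelihood, so P(k | x) ∝ π_k f_k(x); normalise over all components.
Since both observations come from the same component, the likelihood for component k is f_k(x₁)·f_k(x₂).
  L_I = [0.0255448] × [0.0117506] = 0.000300167
  L_II = [0.124077] × [0.0992615] = 0.0123161
  L_III = [0.131682] × [0.117197] = 0.0154327
Prior × likelihood for each component:
  π_I·L_I = 0.07 × 0.000300167 = 2.10117e-05
  π_II·L_II = 0.16 × 0.0123161 = 0.00197057
  π_III·L_III = 0.77 × 0.0154327 = 0.0118832
Evidence: 2.10117e-05 + 0.00197057 + 0.0118832 = 0.0138748
P(Process II | x₁, x₂) ≈ 0.142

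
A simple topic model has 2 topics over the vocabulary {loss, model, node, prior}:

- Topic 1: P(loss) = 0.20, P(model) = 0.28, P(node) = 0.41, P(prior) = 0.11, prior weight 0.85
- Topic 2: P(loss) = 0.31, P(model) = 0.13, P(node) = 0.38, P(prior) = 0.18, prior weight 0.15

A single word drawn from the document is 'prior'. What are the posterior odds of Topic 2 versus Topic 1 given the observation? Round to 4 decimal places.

Posterior odds = (π_i f_i(x)) / (π_j f_j(x)); the normalising sum cancels.
Component likelihoods at x = 'prior':
  p_1 = 0.11
  p_2 = 0.18
Posterior odds = (π_2·p_2) / (π_1·p_1) = (0.15·0.18) / (0.85·0.11) = 0.027 / 0.0935 ≈ 0.2888

0.2888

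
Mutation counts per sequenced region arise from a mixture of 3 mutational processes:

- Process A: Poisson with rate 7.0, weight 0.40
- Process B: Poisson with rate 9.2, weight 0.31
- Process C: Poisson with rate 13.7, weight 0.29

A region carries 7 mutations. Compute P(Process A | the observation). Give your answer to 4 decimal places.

By Bayes' theorem, P(k | x) = π_k f_k(x) / Σ_j π_j f_j(x).
Component likelihoods at x = 7 mutations:
  f_A = e^(−7.0)·7.0^7/7! = 0.149003
  f_B = e^(−9.2)·9.2^7/7! = 0.111834
  f_C = e^(−13.7)·13.7^7/7! = 0.0201734
Prior × likelihood for each component:
  π_A·f_A = 0.40 × 0.149003 = 0.0596011
  π_B·f_B = 0.31 × 0.111834 = 0.0346686
  π_C·f_C = 0.29 × 0.0201734 = 0.00585029
Evidence: 0.0596011 + 0.0346686 + 0.00585029 = 0.10012
Responsibility of Process A: 0.0596011 / 0.10012 ≈ 0.5953

0.5953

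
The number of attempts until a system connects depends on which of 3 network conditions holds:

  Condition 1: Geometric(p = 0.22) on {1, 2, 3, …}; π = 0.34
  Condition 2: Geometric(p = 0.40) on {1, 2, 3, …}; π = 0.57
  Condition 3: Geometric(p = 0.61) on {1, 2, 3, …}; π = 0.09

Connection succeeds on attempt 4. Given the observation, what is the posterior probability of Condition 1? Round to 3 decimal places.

Posterior ∝ prior × likelihood, so P(k | x) ∝ π_k f_k(x); normalise over all components.
Evaluate each component's likelihood at the observed value:
  p_1 = 0.104401
  p_2 = 0.0864
  p_3 = 0.0361846
Multiply by the mixture weights:
  π_1·p_1 = 0.34 × 0.104401 = 0.0354965
  π_2·p_2 = 0.57 × 0.0864 = 0.049248
  π_3·p_3 = 0.09 × 0.0361846 = 0.00325661
Normaliser: 0.0354965 + 0.049248 + 0.00325661 = 0.0880011
Responsibility of Condition 1: 0.0354965 / 0.0880011 ≈ 0.403

0.403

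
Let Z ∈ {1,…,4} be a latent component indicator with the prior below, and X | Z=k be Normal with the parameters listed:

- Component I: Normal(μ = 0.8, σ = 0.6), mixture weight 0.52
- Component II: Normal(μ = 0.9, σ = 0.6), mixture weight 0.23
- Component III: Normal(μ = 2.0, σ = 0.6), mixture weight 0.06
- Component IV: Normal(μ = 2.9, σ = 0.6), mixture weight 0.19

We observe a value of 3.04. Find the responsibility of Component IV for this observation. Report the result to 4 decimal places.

By Bayes' theorem, P(k | x) = π_k f_k(x) / Σ_j π_j f_j(x).
Evaluate each component's likelihood at the observed value:
  f_I = 0.000625473
  f_II = 0.00114922
  f_III = 0.148031
  f_IV = 0.647048
Multiply by the mixture weights:
  π_I·f_I = 0.52 × 0.000625473 = 0.000325246
  π_II·f_II = 0.23 × 0.00114922 = 0.000264321
  π_III·f_III = 0.06 × 0.148031 = 0.00888185
  π_IV·f_IV = 0.19 × 0.647048 = 0.122939
Normaliser: 0.000325246 + 0.000264321 + 0.00888185 + 0.122939 = 0.13241
P(Component IV | x) ≈ 0.9285

0.9285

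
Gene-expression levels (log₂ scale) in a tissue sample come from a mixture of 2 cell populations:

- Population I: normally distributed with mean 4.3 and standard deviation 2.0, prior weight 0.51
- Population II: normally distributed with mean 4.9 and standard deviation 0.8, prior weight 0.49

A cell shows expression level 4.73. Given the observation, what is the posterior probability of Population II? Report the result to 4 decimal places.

0.7062

P(component k | x) = w_k·f_k(x) / marginal(x), where marginal(x) = Σ_j w_j·f_j(x).
Normal densities:
  f_I = 0.194914
  f_II = 0.487545
Unnormalised posteriors:
  w_I·f_I = 0.51 × 0.194914 = 0.099406
  w_II·f_II = 0.49 × 0.487545 = 0.238897
Evidence: 0.099406 + 0.238897 = 0.338303
P(Population II | data) ≈ 0.7062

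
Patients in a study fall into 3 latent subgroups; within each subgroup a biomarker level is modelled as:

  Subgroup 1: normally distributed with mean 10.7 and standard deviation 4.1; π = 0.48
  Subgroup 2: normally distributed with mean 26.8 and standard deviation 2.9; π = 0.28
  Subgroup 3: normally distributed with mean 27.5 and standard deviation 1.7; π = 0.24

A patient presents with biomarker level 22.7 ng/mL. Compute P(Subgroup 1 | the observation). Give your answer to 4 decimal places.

0.0406

Apply Bayes' rule: the posterior for each component is proportional to its prior times its likelihood at x.
Component likelihoods at x = 22.7 ng/mL:
  p_1 = (1/(4.1·√(2π)))·exp(−(22.7−10.7)²/(2·4.1²)) = 0.097303·exp(-4.28316) = 0.00134268
  p_2 = (1/(2.9·√(2π)))·exp(−(22.7−26.8)²/(2·2.9²)) = 0.137566·exp(-0.99941) = 0.0506379
  p_3 = (1/(1.7·√(2π)))·exp(−(22.7−27.5)²/(2·1.7²)) = 0.234672·exp(-3.98616) = 0.00435807
Weight by the priors:
  π_1·p_1 = 0.48 × 0.00134268 = 0.000644485
  π_2·p_2 = 0.28 × 0.0506379 = 0.0141786
  π_3·p_3 = 0.24 × 0.00435807 = 0.00104594
Marginal: 0.000644485 + 0.0141786 + 0.00104594 = 0.015869
Responsibility of Subgroup 1: 0.000644485 / 0.015869 ≈ 0.0406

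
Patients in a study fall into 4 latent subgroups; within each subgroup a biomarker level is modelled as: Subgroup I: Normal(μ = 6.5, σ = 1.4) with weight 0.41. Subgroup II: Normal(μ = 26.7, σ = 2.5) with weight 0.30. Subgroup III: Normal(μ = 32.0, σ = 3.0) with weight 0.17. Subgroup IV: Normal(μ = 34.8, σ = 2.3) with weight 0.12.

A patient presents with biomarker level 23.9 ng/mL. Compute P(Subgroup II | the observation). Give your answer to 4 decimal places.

0.9774

P(component k | x) = π_k·f_k(x) / marginal(x), where marginal(x) = Σ_j π_j·f_j(x).
Normal densities:
  f_I = (1/(1.4·√(2π)))·exp(−(23.9−6.5)²/(2·1.4²)) = 0.284959·exp(-77.23469) = 8.16922e-35
  f_II = (1/(2.5·√(2π)))·exp(−(23.9−26.7)²/(2·2.5²)) = 0.159577·exp(-0.62720) = 0.0852277
  f_III = (1/(3.0·√(2π)))·exp(−(23.9−32.0)²/(2·3.0²)) = 0.132981·exp(-3.64500) = 0.00347364
  f_IV = (1/(2.3·√(2π)))·exp(−(23.9−34.8)²/(2·2.3²)) = 0.173453·exp(-11.22968) = 2.30247e-06
Multiply by the mixture weights:
  π_I·f_I = 0.41 × 8.16922e-35 = 3.34938e-35
  π_II·f_II = 0.30 × 0.0852277 = 0.0255683
  π_III·f_III = 0.17 × 0.00347364 = 0.00059052
  π_IV·f_IV = 0.12 × 2.30247e-06 = 2.76297e-07
Denominator: 3.34938e-35 + 0.0255683 + 0.00059052 + 2.76297e-07 = 0.0261591
So the posterior for Subgroup II is 0.0255683 / 0.0261591 ≈ 0.9774.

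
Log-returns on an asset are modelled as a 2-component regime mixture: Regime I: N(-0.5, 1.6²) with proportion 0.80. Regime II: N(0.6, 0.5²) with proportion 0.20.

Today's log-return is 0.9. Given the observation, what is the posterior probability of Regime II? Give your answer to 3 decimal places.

0.495

By Bayes' theorem, P(k | x) = π_k f_k(x) / Σ_j π_j f_j(x).
Component likelihoods at x = 0.9:
  p_I = (1/(1.6·√(2π)))·exp(−(0.9−-0.5)²/(2·1.6²)) = 0.249339·exp(-0.38281) = 0.170034
  p_II = (1/(0.5·√(2π)))·exp(−(0.9−0.6)²/(2·0.5²)) = 0.797885·exp(-0.18000) = 0.666449
Unnormalised posteriors:
  π_I·p_I = 0.80 × 0.170034 = 0.136027
  π_II·p_II = 0.20 × 0.666449 = 0.13329
Denominator: 0.136027 + 0.13329 = 0.269317
P(Regime II | 0.9) ≈ 0.495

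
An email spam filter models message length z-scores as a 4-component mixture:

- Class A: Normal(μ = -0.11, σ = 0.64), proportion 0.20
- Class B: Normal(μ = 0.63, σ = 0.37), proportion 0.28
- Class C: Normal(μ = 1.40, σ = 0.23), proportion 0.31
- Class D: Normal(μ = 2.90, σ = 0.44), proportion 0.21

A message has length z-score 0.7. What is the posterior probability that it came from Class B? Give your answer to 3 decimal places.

The responsibility of component k is π_k f_k(x) divided by Σ_j π_j f_j(x).
Normal densities:
  p_A = (1/(0.64·√(2π)))·exp(−(0.7−-0.11)²/(2·0.64²)) = 0.623347·exp(-0.80090) = 0.279835
  p_B = (1/(0.37·√(2π)))·exp(−(0.7−0.63)²/(2·0.37²)) = 1.078222·exp(-0.01790) = 1.0591
  p_C = (1/(0.23·√(2π)))·exp(−(0.7−1.40)²/(2·0.23²)) = 1.734532·exp(-4.63138) = 0.0168966
  p_D = (1/(0.44·√(2π)))·exp(−(0.7−2.90)²/(2·0.44²)) = 0.906687·exp(-12.50000) = 3.37891e-06
Prior × likelihood for each component:
  π_A·p_A = 0.20 × 0.279835 = 0.055967
  π_B·p_B = 0.28 × 1.0591 = 0.296547
  π_C·p_C = 0.31 × 0.0168966 = 0.00523795
  π_D·p_D = 0.21 × 3.37891e-06 = 7.09571e-07
Sum: 0.055967 + 0.296547 + 0.00523795 + 7.09571e-07 = 0.357753
P(Class B | x) ≈ 0.829

0.829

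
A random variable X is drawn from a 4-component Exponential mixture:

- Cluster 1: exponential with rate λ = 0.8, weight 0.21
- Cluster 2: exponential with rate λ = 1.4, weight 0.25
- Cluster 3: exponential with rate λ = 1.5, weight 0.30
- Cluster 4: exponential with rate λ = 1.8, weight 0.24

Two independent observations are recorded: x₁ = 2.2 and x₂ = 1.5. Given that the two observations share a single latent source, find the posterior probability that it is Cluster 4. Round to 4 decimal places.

0.0747

Posterior ∝ prior × likelihood, so P(k | x) ∝ π_k f_k(x); normalise over all components.
Since both observations come from the same component, the likelihood for component k is f_k(x₁)·f_k(x₂).
  p_1 = [0.8·e^(−0.8·2.2) = 0.8·e^(−1.7600) = 0.137636] × [0.240955] = 0.0331641
  p_2 = [1.4·e^(−1.4·2.2) = 1.4·e^(−3.0800) = 0.064343] × [0.171439] = 0.0110309
  p_3 = [1.5·e^(−1.5·2.2) = 1.5·e^(−3.3000) = 0.0553248] × [0.158099] = 0.00874678
  p_4 = [1.8·e^(−1.8·2.2) = 1.8·e^(−3.9600) = 0.0343136] × [0.12097] = 0.00415091
Multiply by the mixture weights:
  π_1·p_1 = 0.21 × 0.0331641 = 0.00696446
  π_2·p_2 = 0.25 × 0.0110309 = 0.00275772
  π_3·p_3 = 0.30 × 0.00874678 = 0.00262403
  π_4·p_4 = 0.24 × 0.00415091 = 0.000996219
Normaliser: 0.00696446 + 0.00275772 + 0.00262403 + 0.000996219 = 0.0133424
So the posterior for Cluster 4 is 0.000996219 / 0.0133424 ≈ 0.0747.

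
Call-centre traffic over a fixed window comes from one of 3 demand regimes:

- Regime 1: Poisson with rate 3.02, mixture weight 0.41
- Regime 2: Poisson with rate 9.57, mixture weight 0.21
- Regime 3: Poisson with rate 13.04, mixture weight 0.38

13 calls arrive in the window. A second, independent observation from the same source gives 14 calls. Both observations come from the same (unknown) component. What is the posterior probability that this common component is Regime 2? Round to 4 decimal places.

The responsibility of component k is w_k f_k(x) divided by Σ_j w_j f_j(x).
Since both observations come from the same component, the likelihood for component k is f_k(x₁)·f_k(x₂).
  L_1 = [e^(−3.02)·3.02^13/13! = 1.3622e-05] × [2.93846e-06] = 4.00277e-11
  L_2 = [e^(−9.57)·9.57^13/13! = 0.0632961] × [0.0432674] = 0.00273865
  L_3 = [e^(−13.04)·13.04^13/13! = 0.109933] × [0.102395] = 0.0112566
Unnormalised posteriors:
  w_1·L_1 = 0.41 × 4.00277e-11 = 1.64113e-11
  w_2·L_2 = 0.21 × 0.00273865 = 0.000575117
  w_3·L_3 = 0.38 × 0.0112566 = 0.0042775
Normaliser: 1.64113e-11 + 0.000575117 + 0.0042775 = 0.00485262
P(Regime 2 | x₁, x₂) ≈ 0.1185

0.1185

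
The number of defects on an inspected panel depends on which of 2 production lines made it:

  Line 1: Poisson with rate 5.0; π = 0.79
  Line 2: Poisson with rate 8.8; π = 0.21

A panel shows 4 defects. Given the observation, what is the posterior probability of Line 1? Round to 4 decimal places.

By Bayes' theorem, P(k | x) = P(Z=k) f_k(x) / Σ_j P(Z=j) f_j(x).
Evaluate each component's likelihood at the observed value:
  L_1 = e^(−5.0)·5.0^4/4! = 0.175467
  L_2 = e^(−8.8)·8.8^4/4! = 0.0376641
Unnormalised posteriors:
  P(Z=1)·L_1 = 0.79 × 0.175467 = 0.138619
  P(Z=2)·L_2 = 0.21 × 0.0376641 = 0.00790947
Denominator: 0.138619 + 0.00790947 = 0.146529
P(Line 1 | 4 defects) ≈ 0.9460

0.9460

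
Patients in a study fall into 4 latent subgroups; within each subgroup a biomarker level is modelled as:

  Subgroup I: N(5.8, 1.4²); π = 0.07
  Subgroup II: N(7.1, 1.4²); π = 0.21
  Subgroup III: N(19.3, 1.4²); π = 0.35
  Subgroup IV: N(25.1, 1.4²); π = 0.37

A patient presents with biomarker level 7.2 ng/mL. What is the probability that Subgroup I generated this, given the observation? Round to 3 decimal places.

0.169

Apply Bayes' rule: the posterior for each component is proportional to its prior times its likelihood at x.
Evaluate each component's likelihood at the observed value:
  f_I = 0.172836
  f_II = 0.284233
  f_III = 1.71437e-17
  f_IV = 9.05206e-37
Unnormalised posteriors:
  π_I·f_I = 0.07 × 0.172836 = 0.0120985
  π_II·f_II = 0.21 × 0.284233 = 0.0596889
  π_III·f_III = 0.35 × 1.71437e-17 = 6.0003e-18
  π_IV·f_IV = 0.37 × 9.05206e-37 = 3.34926e-37
Sum: 0.0120985 + 0.0596889 + 6.0003e-18 + 3.34926e-37 = 0.0717874
P(Subgroup I | data) ≈ 0.169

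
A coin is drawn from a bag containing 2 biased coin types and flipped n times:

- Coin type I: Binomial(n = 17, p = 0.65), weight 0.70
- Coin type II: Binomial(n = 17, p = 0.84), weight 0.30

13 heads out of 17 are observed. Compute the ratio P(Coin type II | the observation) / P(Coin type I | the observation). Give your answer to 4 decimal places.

0.5248

Since P(k|x) ∝ π_k f_k(x), the posterior odds are π_i f_i(x) / (π_j f_j(x)).
Binomial probabilities:
  p_I = 0.132045
  p_II = 0.161692
0.0485075 / 0.0924317 ≈ 0.5248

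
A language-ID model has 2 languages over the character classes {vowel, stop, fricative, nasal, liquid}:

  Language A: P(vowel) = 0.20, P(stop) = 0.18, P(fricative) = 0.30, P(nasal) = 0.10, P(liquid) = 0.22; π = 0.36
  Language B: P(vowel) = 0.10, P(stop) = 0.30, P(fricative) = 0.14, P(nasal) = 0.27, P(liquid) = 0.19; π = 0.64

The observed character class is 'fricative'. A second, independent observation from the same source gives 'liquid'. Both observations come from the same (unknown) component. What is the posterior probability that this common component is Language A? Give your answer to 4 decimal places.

0.5826

By Bayes' theorem, P(k | x) = P(Z=k) f_k(x) / Σ_j P(Z=j) f_j(x).
Since both observations come from the same component, the likelihood for component k is f_k(x₁)·f_k(x₂).
  f_A = [P(fricative | comp) = 0.30] × [0.22] = 0.066
  f_B = [P(fricative | comp) = 0.14] × [0.19] = 0.0266
Unnormalised posteriors:
  P(Z=A)·f_A = 0.36 × 0.066 = 0.02376
  P(Z=B)·f_B = 0.64 × 0.0266 = 0.017024
Denominator: 0.02376 + 0.017024 = 0.040784
Responsibility of Language A: 0.02376 / 0.040784 ≈ 0.5826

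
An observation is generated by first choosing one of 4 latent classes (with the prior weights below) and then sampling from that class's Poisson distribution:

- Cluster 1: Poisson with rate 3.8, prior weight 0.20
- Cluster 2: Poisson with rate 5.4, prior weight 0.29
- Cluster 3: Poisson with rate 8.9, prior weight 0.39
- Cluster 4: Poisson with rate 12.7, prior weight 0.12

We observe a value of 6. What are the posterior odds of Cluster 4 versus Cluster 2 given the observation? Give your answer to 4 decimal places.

Since P(k|x) ∝ π_k f_k(x), the posterior odds are π_i f_i(x) / (π_j f_j(x)).
Component likelihoods at x = 6:
  p_1 = 0.0935513
  p_2 = 0.155539
  p_3 = 0.0941427
  p_4 = 0.0177807
0.00213369 / 0.0451064 ≈ 0.0473

0.0473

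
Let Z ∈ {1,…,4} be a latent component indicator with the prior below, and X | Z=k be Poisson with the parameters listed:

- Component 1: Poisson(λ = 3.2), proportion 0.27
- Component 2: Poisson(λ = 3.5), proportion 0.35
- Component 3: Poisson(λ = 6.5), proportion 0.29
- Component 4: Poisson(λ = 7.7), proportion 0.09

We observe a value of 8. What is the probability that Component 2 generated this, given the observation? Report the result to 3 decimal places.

Apply Bayes' rule: the posterior for each component is proportional to its prior times its likelihood at x.
Evaluate each component's likelihood at the observed value:
  p_1 = 0.0111157
  p_2 = 0.0168653
  p_3 = 0.118815
  p_4 = 0.138783
Prior × likelihood for each component:
  π_1·p_1 = 0.27 × 0.0111157 = 0.00300124
  π_2·p_2 = 0.35 × 0.0168653 = 0.00590284
  π_3·p_3 = 0.29 × 0.118815 = 0.0344564
  π_4·p_4 = 0.09 × 0.138783 = 0.0124905
Evidence: 0.00300124 + 0.00590284 + 0.0344564 + 0.0124905 = 0.055851
P(Component 2 | x) ≈ 0.106

0.106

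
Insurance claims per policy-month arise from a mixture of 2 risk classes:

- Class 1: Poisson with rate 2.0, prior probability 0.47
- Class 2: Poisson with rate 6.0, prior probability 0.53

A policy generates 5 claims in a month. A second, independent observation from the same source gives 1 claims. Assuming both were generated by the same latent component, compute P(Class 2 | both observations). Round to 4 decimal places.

0.2162

By Bayes' theorem, P(k | x) = w_k f_k(x) / Σ_j w_j f_j(x).
Since both observations come from the same component, the likelihood for component k is f_k(x₁)·f_k(x₂).
  f_1 = [e^(−2.0)·2.0^5/5! = 0.0360894] × [0.270671] = 0.00976834
  f_2 = [e^(−6.0)·6.0^5/5! = 0.160623] × [0.0148725] = 0.00238887
Prior × likelihood for each component:
  w_1·f_1 = 0.47 × 0.00976834 = 0.00459112
  w_2·f_2 = 0.53 × 0.00238887 = 0.0012661
Normaliser: 0.00459112 + 0.0012661 = 0.00585722
Responsibility of Class 2: 0.0012661 / 0.00585722 ≈ 0.2162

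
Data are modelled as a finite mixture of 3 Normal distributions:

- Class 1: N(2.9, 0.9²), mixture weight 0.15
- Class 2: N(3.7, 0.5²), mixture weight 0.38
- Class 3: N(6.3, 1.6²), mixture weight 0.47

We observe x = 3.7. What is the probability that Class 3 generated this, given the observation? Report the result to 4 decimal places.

0.0825

P(component k | x) = π_k·f_k(x) / marginal(x), where marginal(x) = Σ_j π_j·f_j(x).
Evaluate each component's likelihood at the observed value:
  f_1 = (1/(0.9·√(2π)))·exp(−(3.7−2.9)²/(2·0.9²)) = 0.443269·exp(-0.39506) = 0.298603
  f_2 = (1/(0.5·√(2π)))·exp(−(3.7−3.7)²/(2·0.5²)) = 0.797885·exp(-0.00000) = 0.797885
  f_3 = (1/(1.6·√(2π)))·exp(−(3.7−6.3)²/(2·1.6²)) = 0.249339·exp(-1.32031) = 0.0665864
Multiply by the mixture weights:
  π_1·f_1 = 0.15 × 0.298603 = 0.0447905
  π_2·f_2 = 0.38 × 0.797885 = 0.303196
  π_3·f_3 = 0.47 × 0.0665864 = 0.0312956
Denominator: 0.0447905 + 0.303196 + 0.0312956 = 0.379282
P(Class 3 | data) ≈ 0.0825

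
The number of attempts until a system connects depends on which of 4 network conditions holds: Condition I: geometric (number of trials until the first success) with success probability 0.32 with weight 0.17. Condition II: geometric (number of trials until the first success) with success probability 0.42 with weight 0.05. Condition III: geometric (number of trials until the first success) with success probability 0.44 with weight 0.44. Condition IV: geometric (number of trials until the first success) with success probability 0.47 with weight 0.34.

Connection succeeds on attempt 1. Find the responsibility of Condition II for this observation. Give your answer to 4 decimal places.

The responsibility of component k is P(Z=k) f_k(x) divided by Σ_j P(Z=j) f_j(x).
Evaluate each component's likelihood at the observed value:
  p_I = 0.32·(1−0.32)^0 = 0.32·1 = 0.32
  p_II = 0.42·(1−0.42)^0 = 0.42·1 = 0.42
  p_III = 0.44·(1−0.44)^0 = 0.44·1 = 0.44
  p_IV = 0.47·(1−0.47)^0 = 0.47·1 = 0.47
Unnormalised posteriors:
  P(Z=I)·p_I = 0.17 × 0.32 = 0.0544
  P(Z=II)·p_II = 0.05 × 0.42 = 0.021
  P(Z=III)·p_III = 0.44 × 0.44 = 0.1936
  P(Z=IV)·p_IV = 0.34 × 0.47 = 0.1598
Sum: 0.0544 + 0.021 + 0.1936 + 0.1598 = 0.4288
P(Condition II | the observation) = 0.021 / 0.4288 ≈ 0.0490

0.0490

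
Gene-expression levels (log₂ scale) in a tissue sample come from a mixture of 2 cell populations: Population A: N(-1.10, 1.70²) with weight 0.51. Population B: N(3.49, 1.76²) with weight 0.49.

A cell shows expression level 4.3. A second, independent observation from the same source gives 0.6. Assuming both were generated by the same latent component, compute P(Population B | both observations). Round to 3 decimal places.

Apply Bayes' rule: the posterior for each component is proportional to its prior times its likelihood at x.
Since both observations come from the same component, the likelihood for component k is f_k(x₁)·f_k(x₂).
  L_A = [(1/(1.70·√(2π)))·exp(−(4.3−-1.10)²/(2·1.70²)) = 0.234672·exp(-5.04498) = 0.00151166] × [0.142336] = 0.000215163
  L_B = [(1/(1.76·√(2π)))·exp(−(4.3−3.49)²/(2·1.76²)) = 0.226672·exp(-0.10590) = 0.203894] × [0.0588709] = 0.0120034
Prior × likelihood for each component:
  π_A·L_A = 0.51 × 0.000215163 = 0.000109733
  π_B·L_B = 0.49 × 0.0120034 = 0.00588166
Sum: 0.000109733 + 0.00588166 = 0.0059914
So the posterior for Population B is 0.00588166 / 0.0059914 ≈ 0.982.

0.982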